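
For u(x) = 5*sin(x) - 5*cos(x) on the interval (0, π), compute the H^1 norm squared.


||u||_{H^1(0,π)}^2 = 50*π

u'(x) = 5*sin(x) + 5*cos(x).
Expand u² and (u')² and integrate term by term on (0, π), using: for integers n ≥ 1, ∫_0^π sin²(nx) dx = ∫_0^π cos²(nx) dx = π/2; for n ≠ n', ∫_0^π sin(nx)sin(n'x) dx = ∫_0^π cos(nx)cos(n'x) dx = 0; and by product-to-sum, ∫_0^π sin(nx)cos(n'x) dx = ½∫_0^π [sin((n+n')x) + sin((n−n')x)] dx, which is 0 when n+n' is even and 2n/(n²−n'²) when n+n' is odd (it need not vanish on (0, π)).
  u² squared terms: (-5)²·∫cos(x)² dx = 25·π/2 = 25*π/2;  (5)²·∫sin(x)² dx = 25·π/2 = 25*π/2.
  u² cross terms: 2·(-5)·(5)·∫cos(x)·sin(x) dx = -50·(0) = 0.
  So ∫_0^π u² dx = 25*π/2 + 25*π/2 + 0 = 25*π.
  (u')² squared terms: (5)²·∫cos(x)² dx = 25·π/2 = 25*π/2;  (5)²·∫sin(x)² dx = 25·π/2 = 25*π/2.
  (u')² cross terms: 2·(5)·(5)·∫cos(x)·sin(x) dx = 50·(0) = 0.
  So ∫_0^π (u')² dx = 25*π/2 + 25*π/2 + 0 = 25*π.
||u||_{H^1}^2 = (25*π) + (25*π) = 50*π.


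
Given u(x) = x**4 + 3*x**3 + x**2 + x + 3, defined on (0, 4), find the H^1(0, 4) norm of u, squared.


||u||_{H^1}^2 = 14077384/63

The H^1 norm (squared) on an interval (0, L) is
  ||u||_{H^1}^2 = ∫_0^L u(x)^2 dx + ∫_0^L u'(x)^2 dx.
Compute u'(x) = 4*x**3 + 9*x**2 + 2*x + 1.
Then u(x)^2 = x**8 + 6*x**7 + 11*x**6 + 8*x**5 + 13*x**4 + 20*x**3 + 7*x**2 + 6*x + 9 and u'(x)^2 = 16*x**6 + 72*x**5 + 97*x**4 + 44*x**3 + 22*x**2 + 4*x + 1.
Integrate each monomial from 0 to 4 using ∫_0^4 c·x^n dx = c·4^(n+1)/(n+1):
  ∫_0^4 u(x)^2 dx = ∫_0^4 (x^8 + 6*x^7 + 11*x^6 + 8*x^5 + 13*x^4 + 20*x^3 + 7*x^2 + 6*x + 9) dx. Term by term:
    ∫_0^4 x^8 dx = 262144/9;  ∫_0^4 6*x^7 dx = 49152;  ∫_0^4 11*x^6 dx = 180224/7;
    ∫_0^4 8*x^5 dx = 16384/3;  ∫_0^4 13*x^4 dx = 13312/5;  ∫_0^4 20*x^3 dx = 1280;
    ∫_0^4 7*x^2 dx = 448/3;  ∫_0^4 6*x dx = 48;  ∫_0^4 9 dx = 36.
  Sum: 262144/9 + 49152 + 180224/7 + 16384/3 + 13312/5 + 1280 + 448/3 + 48 + 36 = 35803676/315.
  ∫_0^4 u'(x)^2 dx = ∫_0^4 (16*x^6 + 72*x^5 + 97*x^4 + 44*x^3 + 22*x^2 + 4*x + 1) dx. Term by term:
    ∫_0^4 16*x^6 dx = 262144/7;  ∫_0^4 72*x^5 dx = 49152;  ∫_0^4 97*x^4 dx = 99328/5;
    ∫_0^4 44*x^3 dx = 2816;  ∫_0^4 22*x^2 dx = 1408/3;  ∫_0^4 4*x dx = 32;
    ∫_0^4 1 dx = 4.
  Sum: 262144/7 + 49152 + 99328/5 + 2816 + 1408/3 + 32 + 4 = 11527748/105.
Adding: ||u||_{H^1}^2 = 35803676/315 + 11527748/105 = 14077384/63.


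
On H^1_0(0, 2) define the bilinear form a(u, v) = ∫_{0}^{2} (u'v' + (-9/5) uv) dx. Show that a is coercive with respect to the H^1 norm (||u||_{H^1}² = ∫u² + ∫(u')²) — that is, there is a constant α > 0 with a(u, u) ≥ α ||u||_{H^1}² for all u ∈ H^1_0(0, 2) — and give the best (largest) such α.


α = (-36/5 + π^2)/(4 + π^2)

Coercivity of a(·,·) on H^1_0(0, 2) means a(u, u) ≥ α ||u||_{H^1}² for every u ∈ H^1_0.
The interval has length L = 2, and Poincaré/coercivity depend only on L. Here a(u, u) = ∫(u')² + (-9/5)·∫u².
Here c = -9/5 < 0 with |c| < (π/L)² = π^2/4, so coercivity still holds. The condition a(u,u) ≥ α||u||_{H^1}² reads (1−α)∫(u')² ≥ (α−c)∫u². Any admissible α is ≤ 1 (rapidly oscillating u have ∫u²/∫(u')² → 0), and α = 1 would force 0 ≥ (1−c)∫u², impossible since c < 1; so 1−α > 0. By the sharp Poincaré inequality on H^1_0 of an interval of length L, ∫(u')² ≥ (π/L)²∫u² with equality for the first sine mode sin(π(x−x₀)/L) (x₀ the left endpoint), so the inequality holds for all u iff (1−α)(π/L)² ≥ α − c, i.e. α ≤ ((π/L)² + c)/((π/L)² + 1) = (1 + c(L/π)²)/(1 + (L/π)²). (Direct route, valid since c ≤ 0: Poincaré gives c∫u² ≥ c(L/π)²∫(u')², so a(u,u) ≥ (1 + c(L/π)²)∫(u')², while ||u||_{H^1}² ≤ (1 + (L/π)²)∫(u')²; dividing yields the same α.) With (π/L)² = π^2/4 and c = -9/5, the largest admissible constant is α = ((π/L)² + c)/((π/L)² + 1).
Simplifying, α = (-36/5 + π^2)/(4 + π^2).


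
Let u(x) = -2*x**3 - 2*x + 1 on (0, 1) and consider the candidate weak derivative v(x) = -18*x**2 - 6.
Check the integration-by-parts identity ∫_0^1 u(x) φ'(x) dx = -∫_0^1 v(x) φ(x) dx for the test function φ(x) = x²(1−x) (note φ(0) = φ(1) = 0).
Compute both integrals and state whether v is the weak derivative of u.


LHS = 11/30, RHS = 11/10. No, v is not the weak derivative of u.

u(x) = -2*x**3 - 2*x + 1, classical derivative u'(x) = -6*x**2 - 2.
φ(x) = x²(1−x), so φ'(x) = x*(2 - 3*x).
Note φ(0) = φ(1) = 0, so the boundary term u·φ vanishes.
LHS = ∫_0^1 u(x) φ'(x) dx = ∫_0^1 (6*x^5 - 4*x^4 + 6*x^3 - 7*x^2 + 2*x) dx. Term by term:
  ∫_0^1 6*x^5 dx = 1;  ∫_0^1 -4*x^4 dx = -4/5;  ∫_0^1 6*x^3 dx = 3/2;
  ∫_0^1 -7*x^2 dx = -7/3;  ∫_0^1 2*x dx = 1.
Sum: 1 − 4/5 + 3/2 − 7/3 + 1 = 11/30.
So LHS = 11/30.
∫_0^1 v(x) φ(x) dx = ∫_0^1 (18*x^5 - 18*x^4 + 6*x^3 - 6*x^2) dx. Term by term:
  ∫_0^1 18*x^5 dx = 3;  ∫_0^1 -18*x^4 dx = -18/5;  ∫_0^1 6*x^3 dx = 3/2;
  ∫_0^1 -6*x^2 dx = -2.
Sum: 3 − 18/5 + 3/2 − 2 = -11/10.
So RHS = -∫_0^1 v(x) φ(x) dx = 11/10.
LHS − RHS = -11/15 ≠ 0, so the identity fails.
(For a valid weak derivative the identity must hold for EVERY test function, in particular this one. The failure shows v is NOT the weak derivative of u.)
Correct weak derivative would be u'(x) = -6*x**2 - 2.


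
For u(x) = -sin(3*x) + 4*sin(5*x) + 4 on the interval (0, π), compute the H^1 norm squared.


||u||_{H^1(0,π)}^2 = 112/15 + 229*π

u'(x) = -3*cos(3*x) + 20*cos(5*x).
Expand u² and (u')² and integrate term by term on (0, π), using: for integers n ≥ 1, ∫_0^π sin²(nx) dx = ∫_0^π cos²(nx) dx = π/2; for n ≠ n', ∫_0^π sin(nx)sin(n'x) dx = ∫_0^π cos(nx)cos(n'x) dx = 0; and by product-to-sum, ∫_0^π sin(nx)cos(n'x) dx = ½∫_0^π [sin((n+n')x) + sin((n−n')x)] dx, which is 0 when n+n' is even and 2n/(n²−n'²) when n+n' is odd (it need not vanish on (0, π)). For the constant mode: ∫_0^π 1 dx = π, ∫_0^π cos(nx) dx = 0, ∫_0^π sin(nx) dx = (1−(−1)^n)/n.
  u² squared terms: (4)²·∫1 dx = 16·π = 16*π;  (-1)²·∫sin(3x)² dx = 1·π/2 = π/2;  (4)²·∫sin(5x)² dx = 16·π/2 = 8*π.
  u² cross terms: 2·(4)·(-1)·∫1·sin(3x) dx = -8·(2/3) = -16/3;  2·(4)·(4)·∫1·sin(5x) dx = 32·(2/5) = 64/5;  2·(-1)·(4)·∫sin(3x)·sin(5x) dx = -8·(0) = 0.
  So ∫_0^π u² dx = 16*π + π/2 + 8*π − 16/3 + 64/5 + 0 = 112/15 + 49*π/2.
  (u')² squared terms: (-3)²·∫cos(3x)² dx = 9·π/2 = 9*π/2;  (20)²·∫cos(5x)² dx = 400·π/2 = 200*π.
  (u')² cross terms: 2·(-3)·(20)·∫cos(3x)·cos(5x) dx = -120·(0) = 0.
  So ∫_0^π (u')² dx = 9*π/2 + 200*π + 0 = 409*π/2.
||u||_{H^1}^2 = (112/15 + 49*π/2) + (409*π/2) = 112/15 + 229*π.


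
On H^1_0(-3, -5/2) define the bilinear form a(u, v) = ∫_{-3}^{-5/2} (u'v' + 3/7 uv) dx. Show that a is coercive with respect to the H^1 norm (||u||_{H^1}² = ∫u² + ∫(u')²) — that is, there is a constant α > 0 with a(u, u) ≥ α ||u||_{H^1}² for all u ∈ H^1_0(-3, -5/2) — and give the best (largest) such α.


α = (3 + 28*π^2)/(7*(1 + 4*π^2))

Coercivity of a(·,·) on H^1_0(-3, -5/2) means a(u, u) ≥ α ||u||_{H^1}² for every u ∈ H^1_0.
The interval has length L = 1/2, and Poincaré/coercivity depend only on L. Here a(u, u) = ∫(u')² + (3/7)·∫u².
Here 0 < c = 3/7 < 1. The condition a(u,u) ≥ α||u||_{H^1}² reads (1−α)∫(u')² ≥ (α−c)∫u². Any admissible α is ≤ 1 (rapidly oscillating u have ∫u²/∫(u')² → 0), and α = 1 would force 0 ≥ (1−c)∫u², impossible since c < 1; so 1−α > 0. By the sharp Poincaré inequality on H^1_0 of an interval of length L, ∫(u')² ≥ (π/L)²∫u² with equality for the first sine mode sin(π(x−x₀)/L) (x₀ the left endpoint), so the inequality holds for all u iff (1−α)(π/L)² ≥ α − c, i.e. α ≤ ((π/L)² + c)/((π/L)² + 1) = (1 + c(L/π)²)/(1 + (L/π)²). With (π/L)² = 4*π^2 and c = 3/7, the largest admissible constant is α = ((π/L)² + c)/((π/L)² + 1).
Simplifying, α = (3 + 28*π^2)/(7*(1 + 4*π^2)).


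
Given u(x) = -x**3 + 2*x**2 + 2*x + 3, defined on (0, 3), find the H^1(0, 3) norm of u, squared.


||u||_{H^1}^2 = 11433/70

The H^1 norm (squared) on an interval (0, L) is
  ||u||_{H^1}^2 = ∫_0^L u(x)^2 dx + ∫_0^L u'(x)^2 dx.
Compute u'(x) = -3*x**2 + 4*x + 2.
Then u(x)^2 = x**6 - 4*x**5 + 2*x**3 + 16*x**2 + 12*x + 9 and u'(x)^2 = 9*x**4 - 24*x**3 + 4*x**2 + 16*x + 4.
Integrate each monomial from 0 to 3 using ∫_0^3 c·x^n dx = c·3^(n+1)/(n+1):
  ∫_0^3 u(x)^2 dx = ∫_0^3 (x^6 - 4*x^5 + 2*x^3 + 16*x^2 + 12*x + 9) dx. Term by term:
    ∫_0^3 x^6 dx = 2187/7;  ∫_0^3 -4*x^5 dx = -486;  ∫_0^3 2*x^3 dx = 81/2;
    ∫_0^3 16*x^2 dx = 144;  ∫_0^3 12*x dx = 54;  ∫_0^3 9 dx = 27.
  Sum: 2187/7 − 486 + 81/2 + 144 + 54 + 27 = 1287/14.
  ∫_0^3 u'(x)^2 dx = ∫_0^3 (9*x^4 - 24*x^3 + 4*x^2 + 16*x + 4) dx. Term by term:
    ∫_0^3 9*x^4 dx = 2187/5;  ∫_0^3 -24*x^3 dx = -486;  ∫_0^3 4*x^2 dx = 36;
    ∫_0^3 16*x dx = 72;  ∫_0^3 4 dx = 12.
  Sum: 2187/5 − 486 + 36 + 72 + 12 = 357/5.
Adding: ||u||_{H^1}^2 = 1287/14 + 357/5 = 11433/70.


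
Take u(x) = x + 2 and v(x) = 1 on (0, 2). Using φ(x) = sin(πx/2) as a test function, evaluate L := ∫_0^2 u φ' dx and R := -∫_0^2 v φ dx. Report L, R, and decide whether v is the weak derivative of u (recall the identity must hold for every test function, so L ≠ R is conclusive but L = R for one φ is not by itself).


LHS = -4/π, RHS = -4/π. Yes, v = u' weakly.

u(x) = x + 2, classical derivative u'(x) = 1.
φ(x) = sin(πx/2), so φ'(x) = π*cos(π*x/2)/2.
Note φ(0) = φ(2) = 0, so the boundary term u·φ vanishes.
LHS = ∫_0^2 u(x) φ'(x) dx = ∫_0^2 (π*x*cos(π*x/2)/2 + π*cos(π*x/2)) dx. Term by term:
  ∫_0^2 π*cos(π*x/2) dx = 0;  ∫_0^2 π*x*cos(π*x/2)/2 dx = -4/π.
Sum: 0 − 4/π = -4/π.
So LHS = -4/π.
∫_0^2 v(x) φ(x) dx = ∫_0^2 (sin(π*x/2)) dx. Term by term:
  ∫_0^2 sin(π*x/2) dx = 4/π.
So RHS = -∫_0^2 v(x) φ(x) dx = -4/π.
LHS = RHS, so the identity holds for this test φ.
Moreover u is smooth here and v(x) = u'(x) = 1 pointwise, so the identity holds for every test function. Hence v is the weak derivative of u.


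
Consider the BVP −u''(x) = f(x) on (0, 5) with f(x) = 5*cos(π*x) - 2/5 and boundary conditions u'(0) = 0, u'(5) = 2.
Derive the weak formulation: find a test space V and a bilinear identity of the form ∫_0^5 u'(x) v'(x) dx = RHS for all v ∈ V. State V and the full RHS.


V = H^1(0, 5) (v unrestricted at boundary; u is determined up to an additive constant); weak form: ∫_0^5 u'v' dx = ∫_0^5 (5*cos(π*x) - 2/5) v dx + 2·v(5) for all v ∈ V.

Multiply both sides by a test function v and integrate from 0 to 5:
  ∫_0^5 −u''(x) v(x) dx = ∫_0^5 f(x) v(x) dx.
Integrate the LHS by parts once:
  ∫_0^5 −u'' v dx = −[u'(x) v(x)]_0^5 + ∫_0^5 u'(x) v'(x) dx.
Thus ∫_0^5 u'(x) v'(x) dx = ∫_0^5 f(x) v(x) dx + [u'(x) v(x)]_0^5.
Choose V so that boundary terms are either known or forced to vanish.
u has inhomogeneous Neumann u'(0) = 0, u'(5) = 2. [u' v]_0^5 = (2)·v(5) − (0)·v(0) = 2·v(5). Take V = H^1(0, 5); boundary term becomes part of RHS.
Weak formulation: find u (satisfying any essential BC) such that ∫_0^5 u'(x) v'(x) dx = ∫_0^5 f v dx + 2·v(5) for all v ∈ V (Neumann data are natural BCs: they enter the RHS as boundary terms).
Substituting f(x) = 5*cos(π*x) - 2/5, the right-hand side is ∫_0^5 (5*cos(π*x) - 2/5) v dx + 2·v(5).
Compatibility check (pure Neumann): taking v ≡ 1 ∈ V gives 0 = ∫_0^5 f dx + (2) − (0), i.e. ∫_0^5 f dx must equal u'(0) − u'(5) = -2. Indeed ∫_0^5 (5*cos(π*x) - 2/5) dx = -2, so the data are compatible. The solution is then unique only up to an additive constant (fix it e.g. by requiring ∫_0^5 u dx = 0).


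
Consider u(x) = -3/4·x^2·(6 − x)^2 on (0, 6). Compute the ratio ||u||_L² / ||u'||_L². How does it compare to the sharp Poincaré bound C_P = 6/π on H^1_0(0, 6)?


||u||_L² / ||u'||_L² = sqrt(3) < C_P = 6/π.

u(x) = -3/4·x^2·(6 − x)^2, so u'(x) = 3*x*(-x^2 + 9*x - 18).
u(x) = -3/4·x^2·(6 − x)^2 vanishes at x = 0 and x = 6, so u ∈ H^1_0(0, 6). Differentiate via the product rule and integrate the resulting polynomials term by term.
  ∫_0^6 u² dx = ∫_0^6 (9*x^8/16 - 27*x^7/2 + 243*x^6/2 - 486*x^5 + 729*x^4) dx. Term by term:
    ∫_0^6 9*x^8/16 dx = 629856;  ∫_0^6 -27*x^7/2 dx = -2834352;  ∫_0^6 243*x^6/2 dx = 34012224/7;
    ∫_0^6 -486*x^5 dx = -3779136;  ∫_0^6 729*x^4 dx = 5668704/5.
  Sum: 629856 − 2834352 + 34012224/7 − 3779136 + 5668704/5 = 314928/35.
  ∫_0^6 (u')² dx = ∫_0^6 (9*x^6 - 162*x^5 + 1053*x^4 - 2916*x^3 + 2916*x^2) dx. Term by term:
    ∫_0^6 9*x^6 dx = 2519424/7;  ∫_0^6 -162*x^5 dx = -1259712;  ∫_0^6 1053*x^4 dx = 8188128/5;
    ∫_0^6 -2916*x^3 dx = -944784;  ∫_0^6 2916*x^2 dx = 209952.
  Sum: 2519424/7 − 1259712 + 8188128/5 − 944784 + 209952 = 104976/35.
∫_0^6 u² dx = 314928/35, so ||u||_L² = 324*sqrt(105)/35.
∫_0^6 (u')² dx = 104976/35, so ||u'||_L² = 324*sqrt(35)/35.
Ratio ||u||_L² / ||u'||_L² = sqrt(3).
Sharp Poincaré constant on H^1_0(0, 6) is C_P = L/π = 6/π, achieved by sin(π/6·x).
A polynomial bump cannot attain the sharp Poincaré constant (only the first sine eigenfunction does), so the ratio is strictly less than C_P, consistent with ||u||_L² ≤ C_P ||u'||_L².


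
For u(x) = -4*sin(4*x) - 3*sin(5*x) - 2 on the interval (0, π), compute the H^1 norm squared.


||u||_{H^1(0,π)}^2 = 24/5 + 257*π

u'(x) = -16*cos(4*x) - 15*cos(5*x).
Expand u² and (u')² and integrate term by term on (0, π), using: for integers n ≥ 1, ∫_0^π sin²(nx) dx = ∫_0^π cos²(nx) dx = π/2; for n ≠ n', ∫_0^π sin(nx)sin(n'x) dx = ∫_0^π cos(nx)cos(n'x) dx = 0; and by product-to-sum, ∫_0^π sin(nx)cos(n'x) dx = ½∫_0^π [sin((n+n')x) + sin((n−n')x)] dx, which is 0 when n+n' is even and 2n/(n²−n'²) when n+n' is odd (it need not vanish on (0, π)). For the constant mode: ∫_0^π 1 dx = π, ∫_0^π cos(nx) dx = 0, ∫_0^π sin(nx) dx = (1−(−1)^n)/n.
  u² squared terms: (-2)²·∫1 dx = 4·π = 4*π;  (-4)²·∫sin(4x)² dx = 16·π/2 = 8*π;  (-3)²·∫sin(5x)² dx = 9·π/2 = 9*π/2.
  u² cross terms: 2·(-2)·(-4)·∫1·sin(4x) dx = 16·(0) = 0;  2·(-2)·(-3)·∫1·sin(5x) dx = 12·(2/5) = 24/5;  2·(-4)·(-3)·∫sin(4x)·sin(5x) dx = 24·(0) = 0.
  So ∫_0^π u² dx = 4*π + 8*π + 9*π/2 + 0 + 24/5 + 0 = 24/5 + 33*π/2.
  (u')² squared terms: (-16)²·∫cos(4x)² dx = 256·π/2 = 128*π;  (-15)²·∫cos(5x)² dx = 225·π/2 = 225*π/2.
  (u')² cross terms: 2·(-16)·(-15)·∫cos(4x)·cos(5x) dx = 480·(0) = 0.
  So ∫_0^π (u')² dx = 128*π + 225*π/2 + 0 = 481*π/2.
||u||_{H^1}^2 = (24/5 + 33*π/2) + (481*π/2) = 24/5 + 257*π.


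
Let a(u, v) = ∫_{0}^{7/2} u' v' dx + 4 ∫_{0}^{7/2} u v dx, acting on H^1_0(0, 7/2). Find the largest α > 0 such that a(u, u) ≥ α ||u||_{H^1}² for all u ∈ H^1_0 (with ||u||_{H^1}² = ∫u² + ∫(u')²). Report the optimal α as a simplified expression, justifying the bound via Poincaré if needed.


α = 1

Coercivity of a(·,·) on H^1_0(0, 7/2) means a(u, u) ≥ α ||u||_{H^1}² for every u ∈ H^1_0.
The interval has length L = 7/2, and Poincaré/coercivity depend only on L. Here a(u, u) = ∫(u')² + (4)·∫u².
Here c = 4 ≥ 1, so a(u,u) = ∫(u')² + c∫u² ≥ ∫(u')² + ∫u² = ||u||_{H^1}², i.e. α = 1 works. No larger α is possible: a(u,u) ≥ α||u||_{H^1}² means (1−α)∫(u')² ≥ (α−c)∫u², and for the modes u_n = sin(nπ(x−x₀)/L) (x₀ the left endpoint) one has ∫u_n²/∫(u_n')² = (L/(nπ))² → 0, so a(u_n,u_n)/||u_n||_{H^1}² → 1. Hence the optimal constant is α = 1.
Therefore α = 1.


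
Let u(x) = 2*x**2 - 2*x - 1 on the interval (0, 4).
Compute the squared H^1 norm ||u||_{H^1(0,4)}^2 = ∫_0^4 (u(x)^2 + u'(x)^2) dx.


||u||_{H^1}^2 = 8588/15

The H^1 norm (squared) on an interval (0, L) is
  ||u||_{H^1}^2 = ∫_0^L u(x)^2 dx + ∫_0^L u'(x)^2 dx.
Compute u'(x) = 4*x - 2.
Then u(x)^2 = 4*x**4 - 8*x**3 + 4*x + 1 and u'(x)^2 = 16*x**2 - 16*x + 4.
Integrate each monomial from 0 to 4 using ∫_0^4 c·x^n dx = c·4^(n+1)/(n+1):
  ∫_0^4 u(x)^2 dx = ∫_0^4 (4*x^4 - 8*x^3 + 4*x + 1) dx. Term by term:
    ∫_0^4 4*x^4 dx = 4096/5;  ∫_0^4 -8*x^3 dx = -512;  ∫_0^4 4*x dx = 32;
    ∫_0^4 1 dx = 4.
  Sum: 4096/5 − 512 + 32 + 4 = 1716/5.
  ∫_0^4 u'(x)^2 dx = ∫_0^4 (16*x^2 - 16*x + 4) dx. Term by term:
    ∫_0^4 16*x^2 dx = 1024/3;  ∫_0^4 -16*x dx = -128;  ∫_0^4 4 dx = 16.
  Sum: 1024/3 − 128 + 16 = 688/3.
Adding: ||u||_{H^1}^2 = 1716/5 + 688/3 = 8588/15.


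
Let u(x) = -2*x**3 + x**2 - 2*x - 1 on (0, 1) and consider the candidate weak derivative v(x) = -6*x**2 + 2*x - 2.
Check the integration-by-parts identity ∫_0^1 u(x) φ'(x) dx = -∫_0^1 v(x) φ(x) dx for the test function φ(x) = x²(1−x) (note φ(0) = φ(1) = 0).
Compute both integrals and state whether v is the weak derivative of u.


LHS = 4/15, RHS = 4/15. Yes, v = u' weakly.

u(x) = -2*x**3 + x**2 - 2*x - 1, classical derivative u'(x) = -6*x**2 + 2*x - 2.
φ(x) = x²(1−x), so φ'(x) = x*(2 - 3*x).
Note φ(0) = φ(1) = 0, so the boundary term u·φ vanishes.
LHS = ∫_0^1 u(x) φ'(x) dx = ∫_0^1 (6*x^5 - 7*x^4 + 8*x^3 - x^2 - 2*x) dx. Term by term:
  ∫_0^1 6*x^5 dx = 1;  ∫_0^1 -7*x^4 dx = -7/5;  ∫_0^1 8*x^3 dx = 2;
  ∫_0^1 -x^2 dx = -1/3;  ∫_0^1 -2*x dx = -1.
Sum: 1 − 7/5 + 2 − 1/3 − 1 = 4/15.
So LHS = 4/15.
∫_0^1 v(x) φ(x) dx = ∫_0^1 (6*x^5 - 8*x^4 + 4*x^3 - 2*x^2) dx. Term by term:
  ∫_0^1 6*x^5 dx = 1;  ∫_0^1 -8*x^4 dx = -8/5;  ∫_0^1 4*x^3 dx = 1;
  ∫_0^1 -2*x^2 dx = -2/3.
Sum: 1 − 8/5 + 1 − 2/3 = -4/15.
So RHS = -∫_0^1 v(x) φ(x) dx = 4/15.
LHS = RHS, so the identity holds for this test φ.
Moreover u is smooth here and v(x) = u'(x) = -6*x**2 + 2*x - 2 pointwise, so the identity holds for every test function. Hence v is the weak derivative of u.


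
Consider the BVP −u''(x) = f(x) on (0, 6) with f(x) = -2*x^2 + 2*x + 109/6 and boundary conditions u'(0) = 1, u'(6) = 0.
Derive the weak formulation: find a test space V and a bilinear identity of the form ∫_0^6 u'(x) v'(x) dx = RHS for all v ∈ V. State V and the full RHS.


V = H^1(0, 6) (v unrestricted at boundary; u is determined up to an additive constant); weak form: ∫_0^6 u'v' dx = ∫_0^6 (-2*x^2 + 2*x + 109/6) v dx − v(0) for all v ∈ V.

Multiply both sides by a test function v and integrate from 0 to 6:
  ∫_0^6 −u''(x) v(x) dx = ∫_0^6 f(x) v(x) dx.
Integrate the LHS by parts once:
  ∫_0^6 −u'' v dx = −[u'(x) v(x)]_0^6 + ∫_0^6 u'(x) v'(x) dx.
Thus ∫_0^6 u'(x) v'(x) dx = ∫_0^6 f(x) v(x) dx + [u'(x) v(x)]_0^6.
Choose V so that boundary terms are either known or forced to vanish.
u has inhomogeneous Neumann u'(0) = 1, u'(6) = 0. [u' v]_0^6 = (0)·v(6) − (1)·v(0) = − v(0). Take V = H^1(0, 6); boundary term becomes part of RHS.
Weak formulation: find u (satisfying any essential BC) such that ∫_0^6 u'(x) v'(x) dx = ∫_0^6 f v dx − v(0) for all v ∈ V (Neumann data are natural BCs: they enter the RHS as boundary terms).
Substituting f(x) = -2*x^2 + 2*x + 109/6, the right-hand side is ∫_0^6 (-2*x^2 + 2*x + 109/6) v dx − v(0).
Compatibility check (pure Neumann): taking v ≡ 1 ∈ V gives 0 = ∫_0^6 f dx + (0) − (1), i.e. ∫_0^6 f dx must equal u'(0) − u'(6) = 1. Indeed ∫_0^6 (-2*x^2 + 2*x + 109/6) dx = 1, so the data are compatible. The solution is then unique only up to an additive constant (fix it e.g. by requiring ∫_0^6 u dx = 0).


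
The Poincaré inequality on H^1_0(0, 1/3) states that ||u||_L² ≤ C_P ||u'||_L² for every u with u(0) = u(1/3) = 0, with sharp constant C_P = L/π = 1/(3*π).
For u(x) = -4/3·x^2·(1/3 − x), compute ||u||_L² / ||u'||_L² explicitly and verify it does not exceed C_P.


||u||_L² / ||u'||_L² = sqrt(14)/42 < C_P = 1/(3*π).

u(x) = -4/3·x^2·(1/3 − x), so u'(x) = 4*x*(9*x - 2)/9.
u(x) = -4/3·x^2·(1/3 − x) vanishes at x = 0 and x = 1/3, so u ∈ H^1_0(0, 1/3). Differentiate via the product rule and integrate the resulting polynomials term by term.
  ∫_0^1/3 u² dx = ∫_0^1/3 (16*x^6/9 - 32*x^5/27 + 16*x^4/81) dx. Term by term:
    ∫_0^1/3 16*x^6/9 dx = 16/137781;  ∫_0^1/3 -32*x^5/27 dx = -16/59049;  ∫_0^1/3 16*x^4/81 dx = 16/98415.
  Sum: 16/137781 − 16/59049 + 16/98415 = 16/2066715.
  ∫_0^1/3 (u')² dx = ∫_0^1/3 (16*x^4 - 64*x^3/9 + 64*x^2/81) dx. Term by term:
    ∫_0^1/3 16*x^4 dx = 16/1215;  ∫_0^1/3 -64*x^3/9 dx = -16/729;  ∫_0^1/3 64*x^2/81 dx = 64/6561.
  Sum: 16/1215 − 16/729 + 64/6561 = 32/32805.
∫_0^1/3 u² dx = 16/2066715, so ||u||_L² = 4*sqrt(35)/8505.
∫_0^1/3 (u')² dx = 32/32805, so ||u'||_L² = 4*sqrt(10)/405.
Ratio ||u||_L² / ||u'||_L² = sqrt(14)/42.
Sharp Poincaré constant on H^1_0(0, 1/3) is C_P = L/π = 1/(3*π), achieved by sin(3*π·x).
A polynomial bump cannot attain the sharp Poincaré constant (only the first sine eigenfunction does), so the ratio is strictly less than C_P, consistent with ||u||_L² ≤ C_P ||u'||_L².


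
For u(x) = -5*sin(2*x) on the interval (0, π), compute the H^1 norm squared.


||u||_{H^1(0,π)}^2 = 125*π/2

u'(x) = -10*cos(2*x).
Expand u² and (u')² and integrate term by term on (0, π), using: for integers n ≥ 1, ∫_0^π sin²(nx) dx = ∫_0^π cos²(nx) dx = π/2; for n ≠ n', ∫_0^π sin(nx)sin(n'x) dx = ∫_0^π cos(nx)cos(n'x) dx = 0; and by product-to-sum, ∫_0^π sin(nx)cos(n'x) dx = ½∫_0^π [sin((n+n')x) + sin((n−n')x)] dx, which is 0 when n+n' is even and 2n/(n²−n'²) when n+n' is odd (it need not vanish on (0, π)).
  u² squared terms: (-5)²·∫sin(2x)² dx = 25·π/2 = 25*π/2.
  So ∫_0^π u² dx = 25*π/2.
  (u')² squared terms: (-10)²·∫cos(2x)² dx = 100·π/2 = 50*π.
  So ∫_0^π (u')² dx = 50*π.
||u||_{H^1}^2 = (25*π/2) + (50*π) = 125*π/2.


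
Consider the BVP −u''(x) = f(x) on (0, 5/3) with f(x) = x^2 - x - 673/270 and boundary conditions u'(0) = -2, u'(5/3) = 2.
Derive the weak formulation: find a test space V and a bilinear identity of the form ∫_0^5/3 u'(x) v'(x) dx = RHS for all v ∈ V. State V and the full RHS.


V = H^1(0, 5/3) (v unrestricted at boundary; u is determined up to an additive constant); weak form: ∫_0^5/3 u'v' dx = ∫_0^5/3 (x^2 - x - 673/270) v dx + 2·v(5/3) + 2·v(0) for all v ∈ V.

Multiply both sides by a test function v and integrate from 0 to 5/3:
  ∫_0^5/3 −u''(x) v(x) dx = ∫_0^5/3 f(x) v(x) dx.
Integrate the LHS by parts once:
  ∫_0^5/3 −u'' v dx = −[u'(x) v(x)]_0^5/3 + ∫_0^5/3 u'(x) v'(x) dx.
Thus ∫_0^5/3 u'(x) v'(x) dx = ∫_0^5/3 f(x) v(x) dx + [u'(x) v(x)]_0^5/3.
Choose V so that boundary terms are either known or forced to vanish.
u has inhomogeneous Neumann u'(0) = -2, u'(5/3) = 2. [u' v]_0^5/3 = (2)·v(5/3) − (-2)·v(0) = 2·v(5/3) + 2·v(0). Take V = H^1(0, 5/3); boundary term becomes part of RHS.
Weak formulation: find u (satisfying any essential BC) such that ∫_0^5/3 u'(x) v'(x) dx = ∫_0^5/3 f v dx + 2·v(5/3) + 2·v(0) for all v ∈ V (Neumann data are natural BCs: they enter the RHS as boundary terms).
Substituting f(x) = x^2 - x - 673/270, the right-hand side is ∫_0^5/3 (x^2 - x - 673/270) v dx + 2·v(5/3) + 2·v(0).
Compatibility check (pure Neumann): taking v ≡ 1 ∈ V gives 0 = ∫_0^5/3 f dx + (2) − (-2), i.e. ∫_0^5/3 f dx must equal u'(0) − u'(5/3) = -4. Indeed ∫_0^5/3 (x^2 - x - 673/270) dx = -4, so the data are compatible. The solution is then unique only up to an additive constant (fix it e.g. by requiring ∫_0^5/3 u dx = 0).


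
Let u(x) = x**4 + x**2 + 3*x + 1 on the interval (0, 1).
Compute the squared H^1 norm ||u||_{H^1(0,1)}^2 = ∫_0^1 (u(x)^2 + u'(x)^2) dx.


||u||_{H^1}^2 = 24559/630

The H^1 norm (squared) on an interval (0, L) is
  ||u||_{H^1}^2 = ∫_0^L u(x)^2 dx + ∫_0^L u'(x)^2 dx.
Compute u'(x) = 4*x**3 + 2*x + 3.
Then u(x)^2 = x**8 + 2*x**6 + 6*x**5 + 3*x**4 + 6*x**3 + 11*x**2 + 6*x + 1 and u'(x)^2 = 16*x**6 + 16*x**4 + 24*x**3 + 4*x**2 + 12*x + 9.
Integrate each monomial from 0 to 1 using ∫_0^1 c·x^n dx = c·1^(n+1)/(n+1):
  ∫_0^1 u(x)^2 dx = ∫_0^1 (x^8 + 2*x^6 + 6*x^5 + 3*x^4 + 6*x^3 + 11*x^2 + 6*x + 1) dx. Term by term:
    ∫_0^1 x^8 dx = 1/9;  ∫_0^1 2*x^6 dx = 2/7;  ∫_0^1 6*x^5 dx = 1;
    ∫_0^1 3*x^4 dx = 3/5;  ∫_0^1 6*x^3 dx = 3/2;  ∫_0^1 11*x^2 dx = 11/3;
    ∫_0^1 6*x dx = 3;  ∫_0^1 1 dx = 1.
  Sum: 1/9 + 2/7 + 1 + 3/5 + 3/2 + 11/3 + 3 + 1 = 7033/630.
  ∫_0^1 u'(x)^2 dx = ∫_0^1 (16*x^6 + 16*x^4 + 24*x^3 + 4*x^2 + 12*x + 9) dx. Term by term:
    ∫_0^1 16*x^6 dx = 16/7;  ∫_0^1 16*x^4 dx = 16/5;  ∫_0^1 24*x^3 dx = 6;
    ∫_0^1 4*x^2 dx = 4/3;  ∫_0^1 12*x dx = 6;  ∫_0^1 9 dx = 9.
  Sum: 16/7 + 16/5 + 6 + 4/3 + 6 + 9 = 2921/105.
Adding: ||u||_{H^1}^2 = 7033/630 + 2921/105 = 24559/630.


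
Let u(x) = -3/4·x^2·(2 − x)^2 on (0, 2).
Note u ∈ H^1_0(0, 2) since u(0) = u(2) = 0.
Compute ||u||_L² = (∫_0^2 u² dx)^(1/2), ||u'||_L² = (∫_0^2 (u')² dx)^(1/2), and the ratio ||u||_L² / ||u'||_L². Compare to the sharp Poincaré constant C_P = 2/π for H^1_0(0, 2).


||u||_L² / ||u'||_L² = sqrt(3)/3 < C_P = 2/π.

u(x) = -3/4·x^2·(2 − x)^2, so u'(x) = 3*x*(-x^2 + 3*x - 2).
u(x) = -3/4·x^2·(2 − x)^2 vanishes at x = 0 and x = 2, so u ∈ H^1_0(0, 2). Differentiate via the product rule and integrate the resulting polynomials term by term.
  ∫_0^2 u² dx = ∫_0^2 (9*x^8/16 - 9*x^7/2 + 27*x^6/2 - 18*x^5 + 9*x^4) dx. Term by term:
    ∫_0^2 9*x^8/16 dx = 32;  ∫_0^2 -9*x^7/2 dx = -144;  ∫_0^2 27*x^6/2 dx = 1728/7;
    ∫_0^2 -18*x^5 dx = -192;  ∫_0^2 9*x^4 dx = 288/5.
  Sum: 32 − 144 + 1728/7 − 192 + 288/5 = 16/35.
  ∫_0^2 (u')² dx = ∫_0^2 (9*x^6 - 54*x^5 + 117*x^4 - 108*x^3 + 36*x^2) dx. Term by term:
    ∫_0^2 9*x^6 dx = 1152/7;  ∫_0^2 -54*x^5 dx = -576;  ∫_0^2 117*x^4 dx = 3744/5;
    ∫_0^2 -108*x^3 dx = -432;  ∫_0^2 36*x^2 dx = 96.
  Sum: 1152/7 − 576 + 3744/5 − 432 + 96 = 48/35.
∫_0^2 u² dx = 16/35, so ||u||_L² = 4*sqrt(35)/35.
∫_0^2 (u')² dx = 48/35, so ||u'||_L² = 4*sqrt(105)/35.
Ratio ||u||_L² / ||u'||_L² = sqrt(3)/3.
Sharp Poincaré constant on H^1_0(0, 2) is C_P = L/π = 2/π, achieved by sin(π/2·x).
A polynomial bump cannot attain the sharp Poincaré constant (only the first sine eigenfunction does), so the ratio is strictly less than C_P, consistent with ||u||_L² ≤ C_P ||u'||_L².


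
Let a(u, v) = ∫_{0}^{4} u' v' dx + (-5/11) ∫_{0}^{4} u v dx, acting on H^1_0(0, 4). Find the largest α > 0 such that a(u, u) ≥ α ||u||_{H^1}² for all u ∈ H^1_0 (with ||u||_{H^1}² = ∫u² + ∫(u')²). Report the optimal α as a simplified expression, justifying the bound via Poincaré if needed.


α = (-80/11 + π^2)/(π^2 + 16)

Coercivity of a(·,·) on H^1_0(0, 4) means a(u, u) ≥ α ||u||_{H^1}² for every u ∈ H^1_0.
The interval has length L = 4, and Poincaré/coercivity depend only on L. Here a(u, u) = ∫(u')² + (-5/11)·∫u².
Here c = -5/11 < 0 with |c| < (π/L)² = π^2/16, so coercivity still holds. The condition a(u,u) ≥ α||u||_{H^1}² reads (1−α)∫(u')² ≥ (α−c)∫u². Any admissible α is ≤ 1 (rapidly oscillating u have ∫u²/∫(u')² → 0), and α = 1 would force 0 ≥ (1−c)∫u², impossible since c < 1; so 1−α > 0. By the sharp Poincaré inequality on H^1_0 of an interval of length L, ∫(u')² ≥ (π/L)²∫u² with equality for the first sine mode sin(π(x−x₀)/L) (x₀ the left endpoint), so the inequality holds for all u iff (1−α)(π/L)² ≥ α − c, i.e. α ≤ ((π/L)² + c)/((π/L)² + 1) = (1 + c(L/π)²)/(1 + (L/π)²). (Direct route, valid since c ≤ 0: Poincaré gives c∫u² ≥ c(L/π)²∫(u')², so a(u,u) ≥ (1 + c(L/π)²)∫(u')², while ||u||_{H^1}² ≤ (1 + (L/π)²)∫(u')²; dividing yields the same α.) With (π/L)² = π^2/16 and c = -5/11, the largest admissible constant is α = ((π/L)² + c)/((π/L)² + 1).
Simplifying, α = (-80/11 + π^2)/(π^2 + 16).


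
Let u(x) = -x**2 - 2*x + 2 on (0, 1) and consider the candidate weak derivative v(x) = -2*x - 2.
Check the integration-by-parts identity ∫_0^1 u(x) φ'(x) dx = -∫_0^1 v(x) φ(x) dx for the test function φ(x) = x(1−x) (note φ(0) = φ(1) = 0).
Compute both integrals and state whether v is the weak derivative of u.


LHS = 1/2, RHS = 1/2. Yes, v = u' weakly.

u(x) = -x**2 - 2*x + 2, classical derivative u'(x) = -2*x - 2.
φ(x) = x(1−x), so φ'(x) = 1 - 2*x.
Note φ(0) = φ(1) = 0, so the boundary term u·φ vanishes.
LHS = ∫_0^1 u(x) φ'(x) dx = ∫_0^1 (2*x^3 + 3*x^2 - 6*x + 2) dx. Term by term:
  ∫_0^1 2*x^3 dx = 1/2;  ∫_0^1 3*x^2 dx = 1;  ∫_0^1 -6*x dx = -3;
  ∫_0^1 2 dx = 2.
Sum: 1/2 + 1 − 3 + 2 = 1/2.
So LHS = 1/2.
∫_0^1 v(x) φ(x) dx = ∫_0^1 (2*x^3 - 2*x) dx. Term by term:
  ∫_0^1 2*x^3 dx = 1/2;  ∫_0^1 -2*x dx = -1.
Sum: 1/2 − 1 = -1/2.
So RHS = -∫_0^1 v(x) φ(x) dx = 1/2.
LHS = RHS, so the identity holds for this test φ.
Moreover u is smooth here and v(x) = u'(x) = -2*x - 2 pointwise, so the identity holds for every test function. Hence v is the weak derivative of u.


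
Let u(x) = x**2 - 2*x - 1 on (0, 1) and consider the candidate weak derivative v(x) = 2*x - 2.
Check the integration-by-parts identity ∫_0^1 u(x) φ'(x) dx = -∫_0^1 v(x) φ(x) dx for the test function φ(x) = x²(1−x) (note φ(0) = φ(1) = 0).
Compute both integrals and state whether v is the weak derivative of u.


LHS = 1/15, RHS = 1/15. Yes, v = u' weakly.

u(x) = x**2 - 2*x - 1, classical derivative u'(x) = 2*x - 2.
φ(x) = x²(1−x), so φ'(x) = x*(2 - 3*x).
Note φ(0) = φ(1) = 0, so the boundary term u·φ vanishes.
LHS = ∫_0^1 u(x) φ'(x) dx = ∫_0^1 (-3*x^4 + 8*x^3 - x^2 - 2*x) dx. Term by term:
  ∫_0^1 -3*x^4 dx = -3/5;  ∫_0^1 8*x^3 dx = 2;  ∫_0^1 -x^2 dx = -1/3;
  ∫_0^1 -2*x dx = -1.
Sum: -3/5 + 2 − 1/3 − 1 = 1/15.
So LHS = 1/15.
∫_0^1 v(x) φ(x) dx = ∫_0^1 (-2*x^4 + 4*x^3 - 2*x^2) dx. Term by term:
  ∫_0^1 -2*x^4 dx = -2/5;  ∫_0^1 4*x^3 dx = 1;  ∫_0^1 -2*x^2 dx = -2/3.
Sum: -2/5 + 1 − 2/3 = -1/15.
So RHS = -∫_0^1 v(x) φ(x) dx = 1/15.
LHS = RHS, so the identity holds for this test φ.
Moreover u is smooth here and v(x) = u'(x) = 2*x - 2 pointwise, so the identity holds for every test function. Hence v is the weak derivative of u.


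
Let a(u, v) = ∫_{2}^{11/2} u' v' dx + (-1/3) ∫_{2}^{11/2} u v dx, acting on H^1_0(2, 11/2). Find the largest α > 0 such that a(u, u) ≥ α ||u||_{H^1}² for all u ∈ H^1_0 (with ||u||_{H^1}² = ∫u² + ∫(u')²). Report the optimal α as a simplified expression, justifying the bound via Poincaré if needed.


α = (-49 + 12*π^2)/(3*(4*π^2 + 49))

Coercivity of a(·,·) on H^1_0(2, 11/2) means a(u, u) ≥ α ||u||_{H^1}² for every u ∈ H^1_0.
The interval has length L = 7/2, and Poincaré/coercivity depend only on L. Here a(u, u) = ∫(u')² + (-1/3)·∫u².
Here c = -1/3 < 0 with |c| < (π/L)² = 4*π^2/49, so coercivity still holds. The condition a(u,u) ≥ α||u||_{H^1}² reads (1−α)∫(u')² ≥ (α−c)∫u². Any admissible α is ≤ 1 (rapidly oscillating u have ∫u²/∫(u')² → 0), and α = 1 would force 0 ≥ (1−c)∫u², impossible since c < 1; so 1−α > 0. By the sharp Poincaré inequality on H^1_0 of an interval of length L, ∫(u')² ≥ (π/L)²∫u² with equality for the first sine mode sin(π(x−x₀)/L) (x₀ the left endpoint), so the inequality holds for all u iff (1−α)(π/L)² ≥ α − c, i.e. α ≤ ((π/L)² + c)/((π/L)² + 1) = (1 + c(L/π)²)/(1 + (L/π)²). (Direct route, valid since c ≤ 0: Poincaré gives c∫u² ≥ c(L/π)²∫(u')², so a(u,u) ≥ (1 + c(L/π)²)∫(u')², while ||u||_{H^1}² ≤ (1 + (L/π)²)∫(u')²; dividing yields the same α.) With (π/L)² = 4*π^2/49 and c = -1/3, the largest admissible constant is α = ((π/L)² + c)/((π/L)² + 1).
Simplifying, α = (-49 + 12*π^2)/(3*(4*π^2 + 49)).


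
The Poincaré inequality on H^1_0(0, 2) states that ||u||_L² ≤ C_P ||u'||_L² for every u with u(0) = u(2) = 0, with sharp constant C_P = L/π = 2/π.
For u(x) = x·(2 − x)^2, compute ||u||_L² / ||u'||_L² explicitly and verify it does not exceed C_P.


||u||_L² / ||u'||_L² = sqrt(14)/7 < C_P = 2/π.

u(x) = x·(2 − x)^2, so u'(x) = (x - 2)*(3*x - 2).
u(x) = x·(2 − x)^2 vanishes at x = 0 and x = 2, so u ∈ H^1_0(0, 2). Differentiate via the product rule and integrate the resulting polynomials term by term.
  ∫_0^2 u² dx = ∫_0^2 (x^6 - 8*x^5 + 24*x^4 - 32*x^3 + 16*x^2) dx. Term by term:
    ∫_0^2 x^6 dx = 128/7;  ∫_0^2 -8*x^5 dx = -256/3;  ∫_0^2 24*x^4 dx = 768/5;
    ∫_0^2 -32*x^3 dx = -128;  ∫_0^2 16*x^2 dx = 128/3.
  Sum: 128/7 − 256/3 + 768/5 − 128 + 128/3 = 128/105.
  ∫_0^2 (u')² dx = ∫_0^2 (9*x^4 - 48*x^3 + 88*x^2 - 64*x + 16) dx. Term by term:
    ∫_0^2 9*x^4 dx = 288/5;  ∫_0^2 -48*x^3 dx = -192;  ∫_0^2 88*x^2 dx = 704/3;
    ∫_0^2 -64*x dx = -128;  ∫_0^2 16 dx = 32.
  Sum: 288/5 − 192 + 704/3 − 128 + 32 = 64/15.
∫_0^2 u² dx = 128/105, so ||u||_L² = 8*sqrt(210)/105.
∫_0^2 (u')² dx = 64/15, so ||u'||_L² = 8*sqrt(15)/15.
Ratio ||u||_L² / ||u'||_L² = sqrt(14)/7.
Sharp Poincaré constant on H^1_0(0, 2) is C_P = L/π = 2/π, achieved by sin(π/2·x).
A polynomial bump cannot attain the sharp Poincaré constant (only the first sine eigenfunction does), so the ratio is strictly less than C_P, consistent with ||u||_L² ≤ C_P ||u'||_L².


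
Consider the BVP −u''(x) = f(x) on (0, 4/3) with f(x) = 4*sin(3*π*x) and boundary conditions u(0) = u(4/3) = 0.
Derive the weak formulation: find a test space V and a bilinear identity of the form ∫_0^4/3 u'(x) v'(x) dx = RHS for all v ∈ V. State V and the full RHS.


V = H^1_0(0, 4/3) (so v(0) = v(4/3) = 0); weak form: ∫_0^4/3 u'v' dx = ∫_0^4/3 (4*sin(3*π*x)) v dx for all v ∈ V.

Multiply both sides by a test function v and integrate from 0 to 4/3:
  ∫_0^4/3 −u''(x) v(x) dx = ∫_0^4/3 f(x) v(x) dx.
Integrate the LHS by parts once:
  ∫_0^4/3 −u'' v dx = −[u'(x) v(x)]_0^4/3 + ∫_0^4/3 u'(x) v'(x) dx.
Thus ∫_0^4/3 u'(x) v'(x) dx = ∫_0^4/3 f(x) v(x) dx + [u'(x) v(x)]_0^4/3.
Choose V so that boundary terms are either known or forced to vanish.
u is Dirichlet: u(0) = u(4/3) = 0. Let V = H^1_0(0, 4/3); then v(0) = v(4/3) = 0, and [u' v]_0^4/3 = 0.
Weak formulation: find u (satisfying any essential BC) such that ∫_0^4/3 u'(x) v'(x) dx = ∫_0^4/3 f v dx for all v ∈ V.
Substituting f(x) = 4*sin(3*π*x), the right-hand side is ∫_0^4/3 (4*sin(3*π*x)) v dx.


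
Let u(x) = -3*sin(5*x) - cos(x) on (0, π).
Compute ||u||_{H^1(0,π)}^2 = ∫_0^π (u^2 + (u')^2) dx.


||u||_{H^1(0,π)}^2 = 118*π

u'(x) = sin(x) - 15*cos(5*x).
Expand u² and (u')² and integrate term by term on (0, π), using: for integers n ≥ 1, ∫_0^π sin²(nx) dx = ∫_0^π cos²(nx) dx = π/2; for n ≠ n', ∫_0^π sin(nx)sin(n'x) dx = ∫_0^π cos(nx)cos(n'x) dx = 0; and by product-to-sum, ∫_0^π sin(nx)cos(n'x) dx = ½∫_0^π [sin((n+n')x) + sin((n−n')x)] dx, which is 0 when n+n' is even and 2n/(n²−n'²) when n+n' is odd (it need not vanish on (0, π)).
  u² squared terms: (-1)²·∫cos(x)² dx = 1·π/2 = π/2;  (-3)²·∫sin(5x)² dx = 9·π/2 = 9*π/2.
  u² cross terms: 2·(-1)·(-3)·∫cos(x)·sin(5x) dx = 6·(0) = 0.
  So ∫_0^π u² dx = π/2 + 9*π/2 + 0 = 5*π.
  (u')² squared terms: (-15)²·∫cos(5x)² dx = 225·π/2 = 225*π/2;  (1)²·∫sin(x)² dx = 1·π/2 = π/2.
  (u')² cross terms: 2·(-15)·(1)·∫cos(5x)·sin(x) dx = -30·(0) = 0.
  So ∫_0^π (u')² dx = 225*π/2 + π/2 + 0 = 113*π.
||u||_{H^1}^2 = (5*π) + (113*π) = 118*π.


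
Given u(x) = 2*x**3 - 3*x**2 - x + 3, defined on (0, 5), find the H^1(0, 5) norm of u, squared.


||u||_{H^1}^2 = 1301875/42

The H^1 norm (squared) on an interval (0, L) is
  ||u||_{H^1}^2 = ∫_0^L u(x)^2 dx + ∫_0^L u'(x)^2 dx.
Compute u'(x) = 6*x**2 - 6*x - 1.
Then u(x)^2 = 4*x**6 - 12*x**5 + 5*x**4 + 18*x**3 - 17*x**2 - 6*x + 9 and u'(x)^2 = 36*x**4 - 72*x**3 + 24*x**2 + 12*x + 1.
Integrate each monomial from 0 to 5 using ∫_0^5 c·x^n dx = c·5^(n+1)/(n+1):
  ∫_0^5 u(x)^2 dx = ∫_0^5 (4*x^6 - 12*x^5 + 5*x^4 + 18*x^3 - 17*x^2 - 6*x + 9) dx. Term by term:
    ∫_0^5 4*x^6 dx = 312500/7;  ∫_0^5 -12*x^5 dx = -31250;  ∫_0^5 5*x^4 dx = 3125;
    ∫_0^5 18*x^3 dx = 5625/2;  ∫_0^5 -17*x^2 dx = -2125/3;  ∫_0^5 -6*x dx = -75;
    ∫_0^5 9 dx = 45.
  Sum: 312500/7 − 31250 + 3125 + 5625/2 − 2125/3 − 75 + 45 = 780865/42.
  ∫_0^5 u'(x)^2 dx = ∫_0^5 (36*x^4 - 72*x^3 + 24*x^2 + 12*x + 1) dx. Term by term:
    ∫_0^5 36*x^4 dx = 22500;  ∫_0^5 -72*x^3 dx = -11250;  ∫_0^5 24*x^2 dx = 1000;
    ∫_0^5 12*x dx = 150;  ∫_0^5 1 dx = 5.
  Sum: 22500 − 11250 + 1000 + 150 + 5 = 12405.
Adding: ||u||_{H^1}^2 = 780865/42 + 12405 = 1301875/42.


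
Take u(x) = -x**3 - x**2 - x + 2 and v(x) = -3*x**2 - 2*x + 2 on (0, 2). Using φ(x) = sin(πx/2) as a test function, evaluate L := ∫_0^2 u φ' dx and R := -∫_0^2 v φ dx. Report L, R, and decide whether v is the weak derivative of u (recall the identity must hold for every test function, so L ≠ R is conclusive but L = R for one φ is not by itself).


LHS = -96/π^3 + 36/π, RHS = -96/π^3 + 24/π. No, v is not the weak derivative of u.

u(x) = -x**3 - x**2 - x + 2, classical derivative u'(x) = -3*x**2 - 2*x - 1.
φ(x) = sin(πx/2), so φ'(x) = π*cos(π*x/2)/2.
Note φ(0) = φ(2) = 0, so the boundary term u·φ vanishes.
LHS = ∫_0^2 u(x) φ'(x) dx = ∫_0^2 (-π*x^3*cos(π*x/2)/2 - π*x^2*cos(π*x/2)/2 - π*x*cos(π*x/2)/2 + π*cos(π*x/2)) dx. Term by term:
  ∫_0^2 π*cos(π*x/2) dx = 0;  ∫_0^2 -π*x*cos(π*x/2)/2 dx = 4/π;  ∫_0^2 -π*x^2*cos(π*x/2)/2 dx = 8/π;
  ∫_0^2 -π*x^3*cos(π*x/2)/2 dx = -96/π^3 + 24/π.
Sum: 0 + 4/π + 8/π + -96/π^3 + 24/π = -96/π^3 + 36/π.
So LHS = -96/π^3 + 36/π.
∫_0^2 v(x) φ(x) dx = ∫_0^2 (-3*x^2*sin(π*x/2) - 2*x*sin(π*x/2) + 2*sin(π*x/2)) dx. Term by term:
  ∫_0^2 2*sin(π*x/2) dx = 8/π;  ∫_0^2 -3*x^2*sin(π*x/2) dx = -24/π + 96/π^3;  ∫_0^2 -2*x*sin(π*x/2) dx = -8/π.
Sum: 8/π + -24/π + 96/π^3 − 8/π = -24/π + 96/π^3.
So RHS = -∫_0^2 v(x) φ(x) dx = -96/π^3 + 24/π.
LHS − RHS = 12/π ≠ 0, so the identity fails.
(For a valid weak derivative the identity must hold for EVERY test function, in particular this one. The failure shows v is NOT the weak derivative of u.)
Correct weak derivative would be u'(x) = -3*x**2 - 2*x - 1.


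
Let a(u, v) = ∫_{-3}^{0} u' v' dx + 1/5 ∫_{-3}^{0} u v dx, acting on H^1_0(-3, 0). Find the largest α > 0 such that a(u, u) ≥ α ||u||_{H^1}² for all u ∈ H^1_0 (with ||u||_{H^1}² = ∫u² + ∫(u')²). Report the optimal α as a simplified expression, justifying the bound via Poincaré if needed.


α = (9/5 + π^2)/(9 + π^2)

Coercivity of a(·,·) on H^1_0(-3, 0) means a(u, u) ≥ α ||u||_{H^1}² for every u ∈ H^1_0.
The interval has length L = 3, and Poincaré/coercivity depend only on L. Here a(u, u) = ∫(u')² + (1/5)·∫u².
Here 0 < c = 1/5 < 1. The condition a(u,u) ≥ α||u||_{H^1}² reads (1−α)∫(u')² ≥ (α−c)∫u². Any admissible α is ≤ 1 (rapidly oscillating u have ∫u²/∫(u')² → 0), and α = 1 would force 0 ≥ (1−c)∫u², impossible since c < 1; so 1−α > 0. By the sharp Poincaré inequality on H^1_0 of an interval of length L, ∫(u')² ≥ (π/L)²∫u² with equality for the first sine mode sin(π(x−x₀)/L) (x₀ the left endpoint), so the inequality holds for all u iff (1−α)(π/L)² ≥ α − c, i.e. α ≤ ((π/L)² + c)/((π/L)² + 1) = (1 + c(L/π)²)/(1 + (L/π)²). With (π/L)² = π^2/9 and c = 1/5, the largest admissible constant is α = ((π/L)² + c)/((π/L)² + 1).
Simplifying, α = (9/5 + π^2)/(9 + π^2).


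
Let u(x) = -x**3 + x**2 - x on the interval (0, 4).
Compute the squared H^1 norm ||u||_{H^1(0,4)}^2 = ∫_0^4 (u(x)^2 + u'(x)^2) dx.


||u||_{H^1}^2 = 288068/105

The H^1 norm (squared) on an interval (0, L) is
  ||u||_{H^1}^2 = ∫_0^L u(x)^2 dx + ∫_0^L u'(x)^2 dx.
Compute u'(x) = -3*x**2 + 2*x - 1.
Then u(x)^2 = x**6 - 2*x**5 + 3*x**4 - 2*x**3 + x**2 and u'(x)^2 = 9*x**4 - 12*x**3 + 10*x**2 - 4*x + 1.
Integrate each monomial from 0 to 4 using ∫_0^4 c·x^n dx = c·4^(n+1)/(n+1):
  ∫_0^4 u(x)^2 dx = ∫_0^4 (x^6 - 2*x^5 + 3*x^4 - 2*x^3 + x^2) dx. Term by term:
    ∫_0^4 x^6 dx = 16384/7;  ∫_0^4 -2*x^5 dx = -4096/3;  ∫_0^4 3*x^4 dx = 3072/5;
    ∫_0^4 -2*x^3 dx = -128;  ∫_0^4 x^2 dx = 64/3.
  Sum: 16384/7 − 4096/3 + 3072/5 − 128 + 64/3 = 51904/35.
  ∫_0^4 u'(x)^2 dx = ∫_0^4 (9*x^4 - 12*x^3 + 10*x^2 - 4*x + 1) dx. Term by term:
    ∫_0^4 9*x^4 dx = 9216/5;  ∫_0^4 -12*x^3 dx = -768;  ∫_0^4 10*x^2 dx = 640/3;
    ∫_0^4 -4*x dx = -32;  ∫_0^4 1 dx = 4.
  Sum: 9216/5 − 768 + 640/3 − 32 + 4 = 18908/15.
Adding: ||u||_{H^1}^2 = 51904/35 + 18908/15 = 288068/105.
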